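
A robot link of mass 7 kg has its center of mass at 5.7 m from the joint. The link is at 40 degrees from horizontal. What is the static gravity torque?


tau = m*g*L*cos(angle)
= 7 * 9.81 * 5.7 * cos(40 deg)
= 7 * 9.81 * 5.7 * 0.766
= 299.8443 Nm


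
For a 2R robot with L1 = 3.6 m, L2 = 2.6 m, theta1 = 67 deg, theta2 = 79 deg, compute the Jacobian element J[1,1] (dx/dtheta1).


J[1,1] = -L1*sin(t1) - L2*sin(t1+t2)
= -3.6*sin(67) - 2.6*sin(146)
= -4.7677


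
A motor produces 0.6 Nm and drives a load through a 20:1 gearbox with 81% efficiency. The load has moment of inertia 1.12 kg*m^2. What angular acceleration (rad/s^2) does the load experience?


tau_out = tau_motor * N * eta
= 0.6 * 20 * 0.81 = 9.72 Nm
alpha = tau_out / I = 9.72 / 1.12
= 8.6786 rad/s^2


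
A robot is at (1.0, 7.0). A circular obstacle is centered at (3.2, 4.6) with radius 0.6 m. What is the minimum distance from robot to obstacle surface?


center_dist = sqrt((1.0-3.2)^2 + (7.0-4.6)^2)
= sqrt(4.84 + 5.76)
= 3.2558
min_dist = center_dist - radius = 3.2558 - 0.6 = 2.6558 m


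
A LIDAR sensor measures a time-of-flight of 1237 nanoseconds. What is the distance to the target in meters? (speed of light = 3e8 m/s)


tof = 1237 ns = 1.237e-06 s
dist = c * tof / 2
= 3e8 * 1.237e-06 / 2
= 185.55 m


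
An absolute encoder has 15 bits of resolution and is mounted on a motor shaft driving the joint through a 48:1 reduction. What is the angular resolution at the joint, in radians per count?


counts = 2^15 = 32768
effective counts at joint = 32768 * 48 = 1572864
resolution = 2*pi / 1572864
= 3.9947e-06 rad/count


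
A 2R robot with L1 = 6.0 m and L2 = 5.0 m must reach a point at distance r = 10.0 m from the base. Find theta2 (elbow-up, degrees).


cos(theta2) = (r^2 - L1^2 - L2^2) / (2*L1*L2)
cos(theta2) = (100.0 - 36.0 - 25.0) / 60.0
cos(theta2) = 0.65
theta2 = 49.4584 degrees


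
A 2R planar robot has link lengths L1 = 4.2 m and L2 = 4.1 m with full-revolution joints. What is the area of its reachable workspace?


r_max = L1 + L2 = 8.3 m
r_min = |L1 - L2| = 0.1 m
Area = pi*(r_max^2 - r_min^2)
= pi*(68.89 - 0.01)
= pi * 68.88
= 216.3929 m^2


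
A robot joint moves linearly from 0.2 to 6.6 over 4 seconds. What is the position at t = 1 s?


s = t/T = 1/4 = 0.25
p(t) = p0 + (pf-p0)*s
= 0.2 + (6.6 - 0.2) * 0.25
= 1.8


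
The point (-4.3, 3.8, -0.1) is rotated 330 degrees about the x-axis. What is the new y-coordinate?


Rotation about x-axis: y' = y*cos(theta) - z*sin(theta)
= 3.8 * 0.866 - -0.1 * -0.5
= 3.2409


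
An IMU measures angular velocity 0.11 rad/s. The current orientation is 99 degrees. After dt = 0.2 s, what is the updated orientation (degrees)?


delta_theta = w * dt = 0.11 * 0.2 = 0.022 rad
= 1.2605 deg
theta_new = 99 + 1.2605 = 100.2605 deg


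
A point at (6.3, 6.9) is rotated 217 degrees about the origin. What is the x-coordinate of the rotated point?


x' = x*cos(theta) - y*sin(theta)
cos(217 deg) = -0.7986, sin(217 deg) = -0.6018
x' = 6.3 * -0.7986 - 6.9 * -0.6018
= -5.0314 - -4.1525
= -0.8789


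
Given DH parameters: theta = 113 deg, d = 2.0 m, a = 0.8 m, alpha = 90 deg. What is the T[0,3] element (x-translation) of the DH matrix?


T[0,3] = a * cos(theta)
= 0.8 * cos(113 deg)
= 0.8 * -0.3907
= -0.3126


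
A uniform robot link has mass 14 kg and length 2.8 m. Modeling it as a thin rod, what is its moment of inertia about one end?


I = (1/3) * m * L^2
= (1/3) * 14 * 2.8^2
= 0.333333 * 14 * 7.84
= 36.5867 kg*m^2


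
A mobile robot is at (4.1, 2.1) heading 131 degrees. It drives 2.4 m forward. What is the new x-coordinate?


x_new = x0 + d*cos(theta)
= 4.1 + 2.4*cos(131)
= 4.1 + -1.5745
= 2.5255


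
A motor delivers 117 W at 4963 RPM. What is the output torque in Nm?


omega = 4963 * 2*pi/60 = 519.7241 rad/s
tau = P / omega = 117 / 519.7241
= 0.2251 Nm


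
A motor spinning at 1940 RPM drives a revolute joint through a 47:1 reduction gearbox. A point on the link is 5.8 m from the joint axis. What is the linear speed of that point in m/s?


omega_motor = 1940 * 2*pi/60 = 203.1563 rad/s
omega_joint = omega_motor / 47 = 4.3225 rad/s
v = omega_joint * r = 4.3225 * 5.8
= 25.0704 m/s


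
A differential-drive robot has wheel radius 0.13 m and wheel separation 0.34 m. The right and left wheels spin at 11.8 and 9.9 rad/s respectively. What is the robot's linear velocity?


vR = r*wR = 0.13*11.8 = 1.534 m/s
vL = r*wL = 0.13*9.9 = 1.287 m/s
v = (vR+vL)/2 = 1.4105 m/s
omega = (vR-vL)/L = 0.7265 rad/s
linear velocity = 1.4105 m/s


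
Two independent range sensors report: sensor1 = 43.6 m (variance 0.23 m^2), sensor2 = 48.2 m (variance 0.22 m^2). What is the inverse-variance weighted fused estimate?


w1 = (1/var1) / (1/var1 + 1/var2)
   = 4.3478 / (4.3478 + 4.5455) = 0.4889
w2 = 1 - w1 = 0.5111
fused = w1*s1 + w2*s2 = 21.3156 + 24.6356
= 45.9511 m


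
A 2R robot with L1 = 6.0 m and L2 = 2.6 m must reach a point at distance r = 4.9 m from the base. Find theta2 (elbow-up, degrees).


cos(theta2) = (r^2 - L1^2 - L2^2) / (2*L1*L2)
cos(theta2) = (24.01 - 36.0 - 6.76) / 31.2
cos(theta2) = -0.600962
theta2 = 126.9388 degrees


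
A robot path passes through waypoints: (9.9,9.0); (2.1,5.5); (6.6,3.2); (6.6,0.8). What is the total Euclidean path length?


Segment lengths:
  seg1 = sqrt((-7.8)^2 + (-3.5)^2) = 8.5493
  seg2 = sqrt((4.5)^2 + (-2.3)^2) = 5.0537
  seg3 = sqrt((0.0)^2 + (-2.4)^2) = 2.4
Total = 16.003


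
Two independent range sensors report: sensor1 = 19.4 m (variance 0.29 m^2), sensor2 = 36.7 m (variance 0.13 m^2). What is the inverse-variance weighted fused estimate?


w1 = (1/var1) / (1/var1 + 1/var2)
   = 3.4483 / (3.4483 + 7.6923) = 0.3095
w2 = 1 - w1 = 0.6905
fused = w1*s1 + w2*s2 = 6.0048 + 25.3405
= 31.3452 m


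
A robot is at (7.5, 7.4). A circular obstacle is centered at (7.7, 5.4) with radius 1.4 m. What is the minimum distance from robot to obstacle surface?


center_dist = sqrt((7.5-7.7)^2 + (7.4-5.4)^2)
= sqrt(0.04 + 4.0)
= 2.01
min_dist = center_dist - radius = 2.01 - 1.4 = 0.61 m


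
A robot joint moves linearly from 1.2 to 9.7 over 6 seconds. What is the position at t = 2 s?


s = t/T = 2/6 = 0.3333
p(t) = p0 + (pf-p0)*s
= 1.2 + (9.7 - 1.2) * 0.3333
= 4.0333


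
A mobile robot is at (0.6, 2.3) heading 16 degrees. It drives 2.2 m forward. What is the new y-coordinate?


y_new = y0 + d*sin(theta)
= 2.3 + 2.2*sin(16)
= 2.3 + 0.6064
= 2.9064


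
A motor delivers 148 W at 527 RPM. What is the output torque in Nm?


omega = 527 * 2*pi/60 = 55.1873 rad/s
tau = P / omega = 148 / 55.1873
= 2.6818 Nm


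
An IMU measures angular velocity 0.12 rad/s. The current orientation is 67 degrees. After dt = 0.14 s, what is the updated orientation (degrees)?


delta_theta = w * dt = 0.12 * 0.14 = 0.0168 rad
= 0.9626 deg
theta_new = 67 + 0.9626 = 67.9626 deg


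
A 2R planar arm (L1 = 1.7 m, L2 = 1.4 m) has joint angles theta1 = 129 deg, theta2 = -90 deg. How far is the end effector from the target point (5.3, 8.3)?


End effector via forward kinematics:
x = L1*cos(t1) + L2*cos(t1+t2) = 0.0182
y = L1*sin(t1) + L2*sin(t1+t2) = 2.2022
Distance to target:
d = sqrt((5.3 - 0.0182)^2 + (8.3 - 2.2022)^2)
= sqrt(27.8978 + 37.1832)
= 8.0673 m


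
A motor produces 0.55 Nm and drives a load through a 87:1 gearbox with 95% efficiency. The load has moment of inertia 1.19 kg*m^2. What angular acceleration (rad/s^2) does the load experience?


tau_out = tau_motor * N * eta
= 0.55 * 87 * 0.95 = 45.4575 Nm
alpha = tau_out / I = 45.4575 / 1.19
= 38.1996 rad/s^2


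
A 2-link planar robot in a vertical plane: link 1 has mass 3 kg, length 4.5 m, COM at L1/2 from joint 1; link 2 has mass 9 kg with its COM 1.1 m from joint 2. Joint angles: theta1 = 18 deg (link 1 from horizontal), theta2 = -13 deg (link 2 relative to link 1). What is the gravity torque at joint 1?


Horizontal distance from joint 1 to link-1 COM:
  x_c1 = (L1/2)*cos(t1) = 2.25 * 0.9511 = 2.1399 m
Horizontal distance from joint 1 to link-2 COM:
  x_c2 = L1*cos(t1) + Lc2*cos(t1+t2)
       = 4.5*0.9511 + 1.1*0.9962 = 5.3756 m
tau1 = m1*g*x_c1 + m2*g*x_c2
     = 3*9.81*2.1399 + 9*9.81*5.3756
     = 62.9766 + 474.6089
     = 537.5855 Nm


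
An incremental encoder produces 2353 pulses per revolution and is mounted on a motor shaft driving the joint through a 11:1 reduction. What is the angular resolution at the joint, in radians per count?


counts per rev = 2353
effective counts at joint = 2353 * 11 = 25883
resolution = 2*pi / 25883
= 2.4275e-04 rad/count


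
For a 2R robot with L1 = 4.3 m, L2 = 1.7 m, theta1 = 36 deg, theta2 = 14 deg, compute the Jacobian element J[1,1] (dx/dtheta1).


J[1,1] = -L1*sin(t1) - L2*sin(t1+t2)
= -4.3*sin(36) - 1.7*sin(50)
= -3.8298


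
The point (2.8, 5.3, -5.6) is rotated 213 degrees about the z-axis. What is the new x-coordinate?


Rotation about z-axis: x' = x*cos(theta) - y*sin(theta)
= 2.8 * -0.8387 - 5.3 * -0.5446
= 0.5383


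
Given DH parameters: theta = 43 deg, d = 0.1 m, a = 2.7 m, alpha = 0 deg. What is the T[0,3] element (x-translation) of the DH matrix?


T[0,3] = a * cos(theta)
= 2.7 * cos(43 deg)
= 2.7 * 0.7314
= 1.9747


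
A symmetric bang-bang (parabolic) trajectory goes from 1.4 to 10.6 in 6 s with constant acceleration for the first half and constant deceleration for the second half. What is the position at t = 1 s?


Symmetric rest-to-rest: each phase covers (pf-p0)/2 in time T/2. 0.5*a*(T/2)^2 = (pf-p0)/2 => a = 4*(pf-p0)/T^2
a = 4*(10.6-1.4)/6^2 = 1.0222
t = 1 is in the acceleration phase (t <= T/2).
p = p0 + 0.5*a*t^2 = 1.4 + 0.5*1.0222*1^2
= 1.9111


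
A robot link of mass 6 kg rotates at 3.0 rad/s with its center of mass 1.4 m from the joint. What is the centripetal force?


F = m * omega^2 * r
= 6 * 3.0^2 * 1.4
= 6 * 9.0 * 1.4
= 75.6 N


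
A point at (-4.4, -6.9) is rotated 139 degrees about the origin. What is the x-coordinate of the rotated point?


x' = x*cos(theta) - y*sin(theta)
cos(139 deg) = -0.7547, sin(139 deg) = 0.6561
x' = -4.4 * -0.7547 - -6.9 * 0.6561
= 3.3207 - -4.5268
= 7.8475


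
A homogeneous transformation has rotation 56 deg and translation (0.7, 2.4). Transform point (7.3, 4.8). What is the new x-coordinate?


x' = cos(theta)*px - sin(theta)*py + tx
= 0.5592*7.3 - 0.829*4.8 + 0.7
= 0.8027


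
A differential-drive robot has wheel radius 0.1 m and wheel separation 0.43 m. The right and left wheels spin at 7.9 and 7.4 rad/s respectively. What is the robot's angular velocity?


vR = r*wR = 0.1*7.9 = 0.79 m/s
vL = r*wL = 0.1*7.4 = 0.74 m/s
v = (vR+vL)/2 = 0.765 m/s
omega = (vR-vL)/L = 0.1163 rad/s
angular velocity = 0.1163 rad/s


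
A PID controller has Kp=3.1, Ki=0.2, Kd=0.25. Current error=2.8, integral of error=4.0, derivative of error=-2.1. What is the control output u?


u = Kp*e + Ki*int(e) + Kd*de/dt
= 3.1*2.8 + 0.2*4.0 + 0.25*(-2.1)
= 8.68 + 0.8 + -0.525
= 8.955


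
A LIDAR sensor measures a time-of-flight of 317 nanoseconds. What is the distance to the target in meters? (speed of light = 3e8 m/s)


tof = 317 ns = 3.17e-07 s
dist = c * tof / 2
= 3e8 * 3.17e-07 / 2
= 47.55 m


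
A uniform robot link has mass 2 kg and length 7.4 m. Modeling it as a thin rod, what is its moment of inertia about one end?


I = (1/3) * m * L^2
= (1/3) * 2 * 7.4^2
= 0.333333 * 2 * 54.76
= 36.5067 kg*m^2


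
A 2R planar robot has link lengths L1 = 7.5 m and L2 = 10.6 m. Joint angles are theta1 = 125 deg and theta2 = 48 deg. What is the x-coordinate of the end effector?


Convert angles to radians: theta1 = 2.1817, theta2 = 0.8378
x = L1*cos(theta1) + L2*cos(theta1+theta2)
x = -4.3018 + -10.521
x = -14.8228


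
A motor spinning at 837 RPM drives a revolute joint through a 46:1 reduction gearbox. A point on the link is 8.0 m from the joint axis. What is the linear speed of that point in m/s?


omega_motor = 837 * 2*pi/60 = 87.6504 rad/s
omega_joint = omega_motor / 46 = 1.9054 rad/s
v = omega_joint * r = 1.9054 * 8.0
= 15.2436 m/s


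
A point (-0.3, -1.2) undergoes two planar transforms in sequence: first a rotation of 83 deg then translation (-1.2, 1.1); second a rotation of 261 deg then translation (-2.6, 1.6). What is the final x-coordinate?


After transform 1:
x1 = cos(83)*-0.3 - sin(83)*-1.2 + -1.2 = -0.0455
y1 = sin(83)*-0.3 + cos(83)*-1.2 + 1.1 = 0.656
After transform 2:
x2 = cos(261)*-0.0455 - sin(261)*0.656 + -2.6
= -1.945


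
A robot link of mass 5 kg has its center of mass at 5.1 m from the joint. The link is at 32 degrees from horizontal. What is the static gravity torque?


tau = m*g*L*cos(angle)
= 5 * 9.81 * 5.1 * cos(32 deg)
= 5 * 9.81 * 5.1 * 0.848
= 212.1435 Nm


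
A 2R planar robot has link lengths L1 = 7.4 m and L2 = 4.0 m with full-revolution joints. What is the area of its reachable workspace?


r_max = L1 + L2 = 11.4 m
r_min = |L1 - L2| = 3.4 m
Area = pi*(r_max^2 - r_min^2)
= pi*(129.96 - 11.56)
= pi * 118.4
= 371.9646 m^2


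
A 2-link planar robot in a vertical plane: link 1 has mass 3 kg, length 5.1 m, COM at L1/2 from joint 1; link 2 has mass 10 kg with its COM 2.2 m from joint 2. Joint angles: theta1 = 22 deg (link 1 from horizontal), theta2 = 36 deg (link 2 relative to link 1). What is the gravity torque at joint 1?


Horizontal distance from joint 1 to link-1 COM:
  x_c1 = (L1/2)*cos(t1) = 2.55 * 0.9272 = 2.3643 m
Horizontal distance from joint 1 to link-2 COM:
  x_c2 = L1*cos(t1) + Lc2*cos(t1+t2)
       = 5.1*0.9272 + 2.2*0.5299 = 5.8945 m
tau1 = m1*g*x_c1 + m2*g*x_c2
     = 3*9.81*2.3643 + 10*9.81*5.8945
     = 69.5819 + 578.2465
     = 647.8284 Nm


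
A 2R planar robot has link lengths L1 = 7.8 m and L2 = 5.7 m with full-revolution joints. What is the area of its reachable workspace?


r_max = L1 + L2 = 13.5 m
r_min = |L1 - L2| = 2.1 m
Area = pi*(r_max^2 - r_min^2)
= pi*(182.25 - 4.41)
= pi * 177.84
= 558.7008 m^2


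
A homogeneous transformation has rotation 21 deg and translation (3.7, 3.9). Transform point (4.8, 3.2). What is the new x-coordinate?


x' = cos(theta)*px - sin(theta)*py + tx
= 0.9336*4.8 - 0.3584*3.2 + 3.7
= 7.0344


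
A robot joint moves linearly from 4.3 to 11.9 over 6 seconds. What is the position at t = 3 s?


s = t/T = 3/6 = 0.5
p(t) = p0 + (pf-p0)*s
= 4.3 + (11.9 - 4.3) * 0.5
= 8.1


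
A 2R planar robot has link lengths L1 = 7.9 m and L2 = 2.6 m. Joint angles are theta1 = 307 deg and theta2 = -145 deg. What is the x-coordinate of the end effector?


Convert angles to radians: theta1 = 5.3582, theta2 = -2.5307
x = L1*cos(theta1) + L2*cos(theta1+theta2)
x = 4.7543 + -2.4727
x = 2.2816


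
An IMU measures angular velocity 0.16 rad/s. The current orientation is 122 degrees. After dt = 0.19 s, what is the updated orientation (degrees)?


delta_theta = w * dt = 0.16 * 0.19 = 0.0304 rad
= 1.7418 deg
theta_new = 122 + 1.7418 = 123.7418 deg


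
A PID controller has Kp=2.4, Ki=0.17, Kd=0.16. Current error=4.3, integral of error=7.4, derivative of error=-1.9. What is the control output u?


u = Kp*e + Ki*int(e) + Kd*de/dt
= 2.4*4.3 + 0.17*7.4 + 0.16*(-1.9)
= 10.32 + 1.258 + -0.304
= 11.274


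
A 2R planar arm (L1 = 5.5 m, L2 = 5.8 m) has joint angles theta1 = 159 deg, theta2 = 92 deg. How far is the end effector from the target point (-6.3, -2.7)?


End effector via forward kinematics:
x = L1*cos(t1) + L2*cos(t1+t2) = -7.023
y = L1*sin(t1) + L2*sin(t1+t2) = -3.513
Distance to target:
d = sqrt((-6.3 - -7.023)^2 + (-2.7 - -3.513)^2)
= sqrt(0.5227 + 0.6609)
= 1.088 m


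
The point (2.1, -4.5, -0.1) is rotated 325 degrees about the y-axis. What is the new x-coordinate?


Rotation about y-axis: x' = x*cos(theta) + z*sin(theta)
= 2.1 * 0.8192 + -0.1 * -0.5736
= 1.7776


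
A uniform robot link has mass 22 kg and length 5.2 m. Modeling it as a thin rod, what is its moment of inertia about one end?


I = (1/3) * m * L^2
= (1/3) * 22 * 5.2^2
= 0.333333 * 22 * 27.04
= 198.2933 kg*m^2


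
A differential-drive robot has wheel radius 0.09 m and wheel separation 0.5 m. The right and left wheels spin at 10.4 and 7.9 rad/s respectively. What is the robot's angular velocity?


vR = r*wR = 0.09*10.4 = 0.936 m/s
vL = r*wL = 0.09*7.9 = 0.711 m/s
v = (vR+vL)/2 = 0.8235 m/s
omega = (vR-vL)/L = 0.45 rad/s
angular velocity = 0.45 rad/s


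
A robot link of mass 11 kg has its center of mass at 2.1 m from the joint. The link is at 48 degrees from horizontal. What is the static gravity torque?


tau = m*g*L*cos(angle)
= 11 * 9.81 * 2.1 * cos(48 deg)
= 11 * 9.81 * 2.1 * 0.6691
= 151.6324 Nm


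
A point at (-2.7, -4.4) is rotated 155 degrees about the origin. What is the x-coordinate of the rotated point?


x' = x*cos(theta) - y*sin(theta)
cos(155 deg) = -0.9063, sin(155 deg) = 0.4226
x' = -2.7 * -0.9063 - -4.4 * 0.4226
= 2.447 - -1.8595
= 4.3066


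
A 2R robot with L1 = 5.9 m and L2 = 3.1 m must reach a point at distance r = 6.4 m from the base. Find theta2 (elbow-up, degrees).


cos(theta2) = (r^2 - L1^2 - L2^2) / (2*L1*L2)
cos(theta2) = (40.96 - 34.81 - 9.61) / 36.58
cos(theta2) = -0.094587
theta2 = 95.4276 degrees


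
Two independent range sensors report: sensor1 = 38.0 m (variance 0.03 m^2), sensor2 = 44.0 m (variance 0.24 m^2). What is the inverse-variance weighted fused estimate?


w1 = (1/var1) / (1/var1 + 1/var2)
   = 33.3333 / (33.3333 + 4.1667) = 0.8889
w2 = 1 - w1 = 0.1111
fused = w1*s1 + w2*s2 = 33.7778 + 4.8889
= 38.6667 m


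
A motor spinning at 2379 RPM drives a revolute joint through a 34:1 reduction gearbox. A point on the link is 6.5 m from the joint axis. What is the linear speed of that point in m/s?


omega_motor = 2379 * 2*pi/60 = 249.1283 rad/s
omega_joint = omega_motor / 34 = 7.3273 rad/s
v = omega_joint * r = 7.3273 * 6.5
= 47.6275 m/s


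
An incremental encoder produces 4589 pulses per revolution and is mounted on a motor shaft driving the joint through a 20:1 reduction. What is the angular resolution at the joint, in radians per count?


counts per rev = 4589
effective counts at joint = 4589 * 20 = 91780
resolution = 2*pi / 91780
= 6.8459e-05 rad/count


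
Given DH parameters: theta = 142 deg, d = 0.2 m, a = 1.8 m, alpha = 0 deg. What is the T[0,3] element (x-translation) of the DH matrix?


T[0,3] = a * cos(theta)
= 1.8 * cos(142 deg)
= 1.8 * -0.788
= -1.4184


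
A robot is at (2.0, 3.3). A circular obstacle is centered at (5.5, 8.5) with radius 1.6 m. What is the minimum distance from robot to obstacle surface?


center_dist = sqrt((2.0-5.5)^2 + (3.3-8.5)^2)
= sqrt(12.25 + 27.04)
= 6.2682
min_dist = center_dist - radius = 6.2682 - 1.6 = 4.6682 m


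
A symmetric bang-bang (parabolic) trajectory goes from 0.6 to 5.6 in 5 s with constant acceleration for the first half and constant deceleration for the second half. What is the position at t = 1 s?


Symmetric rest-to-rest: each phase covers (pf-p0)/2 in time T/2. 0.5*a*(T/2)^2 = (pf-p0)/2 => a = 4*(pf-p0)/T^2
a = 4*(5.6-0.6)/5^2 = 0.8
t = 1 is in the acceleration phase (t <= T/2).
p = p0 + 0.5*a*t^2 = 0.6 + 0.5*0.8*1^2
= 1.0


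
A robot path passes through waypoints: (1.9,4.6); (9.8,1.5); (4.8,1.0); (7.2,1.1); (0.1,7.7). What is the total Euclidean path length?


Segment lengths:
  seg1 = sqrt((7.9)^2 + (-3.1)^2) = 8.4865
  seg2 = sqrt((-5.0)^2 + (-0.5)^2) = 5.0249
  seg3 = sqrt((2.4)^2 + (0.1)^2) = 2.4021
  seg4 = sqrt((-7.1)^2 + (6.6)^2) = 9.6938
Total = 25.6073


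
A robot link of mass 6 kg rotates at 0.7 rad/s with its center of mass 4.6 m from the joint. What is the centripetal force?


F = m * omega^2 * r
= 6 * 0.7^2 * 4.6
= 6 * 0.49 * 4.6
= 13.524 N


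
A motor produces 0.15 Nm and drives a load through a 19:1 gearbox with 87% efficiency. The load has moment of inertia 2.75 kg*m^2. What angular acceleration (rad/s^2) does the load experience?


tau_out = tau_motor * N * eta
= 0.15 * 19 * 0.87 = 2.4795 Nm
alpha = tau_out / I = 2.4795 / 2.75
= 0.9016 rad/s^2


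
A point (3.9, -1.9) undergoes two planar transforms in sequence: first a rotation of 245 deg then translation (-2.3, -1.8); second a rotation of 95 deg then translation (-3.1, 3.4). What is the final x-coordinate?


After transform 1:
x1 = cos(245)*3.9 - sin(245)*-1.9 + -2.3 = -5.6702
y1 = sin(245)*3.9 + cos(245)*-1.9 + -1.8 = -4.5316
After transform 2:
x2 = cos(95)*-5.6702 - sin(95)*-4.5316 + -3.1
= 1.9086


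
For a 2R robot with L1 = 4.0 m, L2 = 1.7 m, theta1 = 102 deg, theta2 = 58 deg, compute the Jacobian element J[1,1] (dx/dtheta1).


J[1,1] = -L1*sin(t1) - L2*sin(t1+t2)
= -4.0*sin(102) - 1.7*sin(160)
= -4.494


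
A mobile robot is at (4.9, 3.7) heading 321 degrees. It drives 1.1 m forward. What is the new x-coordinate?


x_new = x0 + d*cos(theta)
= 4.9 + 1.1*cos(321)
= 4.9 + 0.8549
= 5.7549


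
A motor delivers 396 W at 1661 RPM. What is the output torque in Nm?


omega = 1661 * 2*pi/60 = 173.9395 rad/s
tau = P / omega = 396 / 173.9395
= 2.2767 Nm


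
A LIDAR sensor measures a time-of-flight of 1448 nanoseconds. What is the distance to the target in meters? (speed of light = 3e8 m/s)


tof = 1448 ns = 1.448e-06 s
dist = c * tof / 2
= 3e8 * 1.448e-06 / 2
= 217.2 m


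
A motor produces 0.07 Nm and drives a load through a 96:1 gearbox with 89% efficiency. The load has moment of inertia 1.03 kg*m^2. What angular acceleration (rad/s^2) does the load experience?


tau_out = tau_motor * N * eta
= 0.07 * 96 * 0.89 = 5.9808 Nm
alpha = tau_out / I = 5.9808 / 1.03
= 5.8066 rad/s^2


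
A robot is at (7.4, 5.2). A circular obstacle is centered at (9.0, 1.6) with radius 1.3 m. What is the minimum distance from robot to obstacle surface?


center_dist = sqrt((7.4-9.0)^2 + (5.2-1.6)^2)
= sqrt(2.56 + 12.96)
= 3.9395
min_dist = center_dist - radius = 3.9395 - 1.3 = 2.6395 m


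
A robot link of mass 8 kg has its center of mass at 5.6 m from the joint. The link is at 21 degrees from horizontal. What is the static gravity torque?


tau = m*g*L*cos(angle)
= 8 * 9.81 * 5.6 * cos(21 deg)
= 8 * 9.81 * 5.6 * 0.9336
= 410.2974 Nm


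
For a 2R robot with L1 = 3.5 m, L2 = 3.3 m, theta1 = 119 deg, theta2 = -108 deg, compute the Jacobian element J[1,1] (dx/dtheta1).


J[1,1] = -L1*sin(t1) - L2*sin(t1+t2)
= -3.5*sin(119) - 3.3*sin(11)
= -3.6908


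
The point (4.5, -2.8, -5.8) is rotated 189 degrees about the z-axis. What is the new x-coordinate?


Rotation about z-axis: x' = x*cos(theta) - y*sin(theta)
= 4.5 * -0.9877 - -2.8 * -0.1564
= -4.8826


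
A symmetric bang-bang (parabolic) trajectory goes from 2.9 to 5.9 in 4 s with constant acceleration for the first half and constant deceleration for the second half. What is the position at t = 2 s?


Symmetric rest-to-rest: each phase covers (pf-p0)/2 in time T/2. 0.5*a*(T/2)^2 = (pf-p0)/2 => a = 4*(pf-p0)/T^2
a = 4*(5.9-2.9)/4^2 = 0.75
t = 2 is in the acceleration phase (t <= T/2).
p = p0 + 0.5*a*t^2 = 2.9 + 0.5*0.75*2^2
= 4.4


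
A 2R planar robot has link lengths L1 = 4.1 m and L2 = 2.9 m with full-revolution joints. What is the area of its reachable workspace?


r_max = L1 + L2 = 7.0 m
r_min = |L1 - L2| = 1.2 m
Area = pi*(r_max^2 - r_min^2)
= pi*(49.0 - 1.44)
= pi * 47.56
= 149.4141 m^2


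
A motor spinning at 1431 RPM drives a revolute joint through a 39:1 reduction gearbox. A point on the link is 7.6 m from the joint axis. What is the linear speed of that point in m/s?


omega_motor = 1431 * 2*pi/60 = 149.854 rad/s
omega_joint = omega_motor / 39 = 3.8424 rad/s
v = omega_joint * r = 3.8424 * 7.6
= 29.2023 m/s


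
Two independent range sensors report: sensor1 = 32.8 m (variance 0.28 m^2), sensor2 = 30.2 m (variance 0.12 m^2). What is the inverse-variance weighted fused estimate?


w1 = (1/var1) / (1/var1 + 1/var2)
   = 3.5714 / (3.5714 + 8.3333) = 0.3
w2 = 1 - w1 = 0.7
fused = w1*s1 + w2*s2 = 9.84 + 21.14
= 30.98 m


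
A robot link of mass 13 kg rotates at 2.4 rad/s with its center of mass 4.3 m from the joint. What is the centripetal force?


F = m * omega^2 * r
= 13 * 2.4^2 * 4.3
= 13 * 5.76 * 4.3
= 321.984 N


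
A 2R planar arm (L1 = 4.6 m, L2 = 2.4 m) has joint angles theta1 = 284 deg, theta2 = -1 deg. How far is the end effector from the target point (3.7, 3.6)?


End effector via forward kinematics:
x = L1*cos(t1) + L2*cos(t1+t2) = 1.6527
y = L1*sin(t1) + L2*sin(t1+t2) = -6.8018
Distance to target:
d = sqrt((3.7 - 1.6527)^2 + (3.6 - -6.8018)^2)
= sqrt(4.1913 + 108.1985)
= 10.6014 m


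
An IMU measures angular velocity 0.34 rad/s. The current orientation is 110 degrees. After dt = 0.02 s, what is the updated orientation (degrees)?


delta_theta = w * dt = 0.34 * 0.02 = 0.0068 rad
= 0.3896 deg
theta_new = 110 + 0.3896 = 110.3896 deg


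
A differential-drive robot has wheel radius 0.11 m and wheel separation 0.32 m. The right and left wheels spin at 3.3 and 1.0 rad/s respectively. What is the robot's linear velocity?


vR = r*wR = 0.11*3.3 = 0.363 m/s
vL = r*wL = 0.11*1.0 = 0.11 m/s
v = (vR+vL)/2 = 0.2365 m/s
omega = (vR-vL)/L = 0.7906 rad/s
linear velocity = 0.2365 m/s


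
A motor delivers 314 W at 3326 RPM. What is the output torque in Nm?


omega = 3326 * 2*pi/60 = 348.2979 rad/s
tau = P / omega = 314 / 348.2979
= 0.9015 Nm


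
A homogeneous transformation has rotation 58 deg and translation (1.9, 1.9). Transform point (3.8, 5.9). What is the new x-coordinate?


x' = cos(theta)*px - sin(theta)*py + tx
= 0.5299*3.8 - 0.848*5.9 + 1.9
= -1.0898


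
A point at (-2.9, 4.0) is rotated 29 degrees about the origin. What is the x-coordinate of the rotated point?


x' = x*cos(theta) - y*sin(theta)
cos(29 deg) = 0.8746, sin(29 deg) = 0.4848
x' = -2.9 * 0.8746 - 4.0 * 0.4848
= -2.5364 - 1.9392
= -4.4756


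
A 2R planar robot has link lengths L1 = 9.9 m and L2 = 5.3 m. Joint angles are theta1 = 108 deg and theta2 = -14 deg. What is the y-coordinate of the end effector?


Convert angles to radians: theta1 = 1.885, theta2 = -0.2443
y = L1*sin(theta1) + L2*sin(theta1+theta2)
y = 9.4155 + 5.2871
y = 14.7025


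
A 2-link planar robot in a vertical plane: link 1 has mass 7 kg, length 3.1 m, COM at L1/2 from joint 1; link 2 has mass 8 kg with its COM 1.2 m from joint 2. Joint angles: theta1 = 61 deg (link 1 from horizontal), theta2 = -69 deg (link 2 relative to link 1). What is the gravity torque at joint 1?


Horizontal distance from joint 1 to link-1 COM:
  x_c1 = (L1/2)*cos(t1) = 1.55 * 0.4848 = 0.7515 m
Horizontal distance from joint 1 to link-2 COM:
  x_c2 = L1*cos(t1) + Lc2*cos(t1+t2)
       = 3.1*0.4848 + 1.2*0.9903 = 2.6912 m
tau1 = m1*g*x_c1 + m2*g*x_c2
     = 7*9.81*0.7515 + 8*9.81*2.6912
     = 51.6024 + 211.2078
     = 262.8103 Nm


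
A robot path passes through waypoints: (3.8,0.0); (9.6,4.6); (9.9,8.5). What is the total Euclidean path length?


Segment lengths:
  seg1 = sqrt((5.8)^2 + (4.6)^2) = 7.4027
  seg2 = sqrt((0.3)^2 + (3.9)^2) = 3.9115
Total = 11.3142


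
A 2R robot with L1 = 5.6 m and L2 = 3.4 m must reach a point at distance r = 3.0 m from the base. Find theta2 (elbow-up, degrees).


cos(theta2) = (r^2 - L1^2 - L2^2) / (2*L1*L2)
cos(theta2) = (9.0 - 31.36 - 11.56) / 38.08
cos(theta2) = -0.890756
theta2 = 152.9684 degrees


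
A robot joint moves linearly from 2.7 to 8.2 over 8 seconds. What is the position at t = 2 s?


s = t/T = 2/8 = 0.25
p(t) = p0 + (pf-p0)*s
= 2.7 + (8.2 - 2.7) * 0.25
= 4.075


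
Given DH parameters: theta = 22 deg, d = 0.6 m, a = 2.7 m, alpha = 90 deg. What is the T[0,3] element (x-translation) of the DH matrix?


T[0,3] = a * cos(theta)
= 2.7 * cos(22 deg)
= 2.7 * 0.9272
= 2.5034


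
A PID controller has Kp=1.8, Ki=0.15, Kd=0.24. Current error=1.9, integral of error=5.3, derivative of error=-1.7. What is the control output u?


u = Kp*e + Ki*int(e) + Kd*de/dt
= 1.8*1.9 + 0.15*5.3 + 0.24*(-1.7)
= 3.42 + 0.795 + -0.408
= 3.807


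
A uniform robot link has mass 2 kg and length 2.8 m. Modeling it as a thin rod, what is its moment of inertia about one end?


I = (1/3) * m * L^2
= (1/3) * 2 * 2.8^2
= 0.333333 * 2 * 7.84
= 5.2267 kg*m^2


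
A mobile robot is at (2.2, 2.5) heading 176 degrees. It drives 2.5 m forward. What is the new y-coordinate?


y_new = y0 + d*sin(theta)
= 2.5 + 2.5*sin(176)
= 2.5 + 0.1744
= 2.6744


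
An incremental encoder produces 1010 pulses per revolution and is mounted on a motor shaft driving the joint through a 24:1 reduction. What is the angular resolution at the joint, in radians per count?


counts per rev = 1010
effective counts at joint = 1010 * 24 = 24240
resolution = 2*pi / 24240
= 2.5921e-04 rad/count


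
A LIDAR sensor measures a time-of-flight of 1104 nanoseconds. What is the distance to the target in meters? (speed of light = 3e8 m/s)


tof = 1104 ns = 1.104e-06 s
dist = c * tof / 2
= 3e8 * 1.104e-06 / 2
= 165.6 m


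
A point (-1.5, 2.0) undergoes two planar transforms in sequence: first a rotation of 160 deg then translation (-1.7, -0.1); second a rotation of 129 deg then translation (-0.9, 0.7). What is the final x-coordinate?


After transform 1:
x1 = cos(160)*-1.5 - sin(160)*2.0 + -1.7 = -0.9745
y1 = sin(160)*-1.5 + cos(160)*2.0 + -0.1 = -2.4924
After transform 2:
x2 = cos(129)*-0.9745 - sin(129)*-2.4924 + -0.9
= 1.6502


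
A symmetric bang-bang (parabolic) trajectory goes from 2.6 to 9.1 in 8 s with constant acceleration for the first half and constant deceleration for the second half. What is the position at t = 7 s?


Symmetric rest-to-rest: each phase covers (pf-p0)/2 in time T/2. 0.5*a*(T/2)^2 = (pf-p0)/2 => a = 4*(pf-p0)/T^2
a = 4*(9.1-2.6)/8^2 = 0.4062
t = 7 is in the deceleration phase (t > T/2).
p = pf - 0.5*a*(T-t)^2 = 9.1 - 0.5*0.4062*1^2
= 8.8969


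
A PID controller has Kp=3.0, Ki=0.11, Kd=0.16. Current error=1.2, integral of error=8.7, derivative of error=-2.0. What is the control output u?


u = Kp*e + Ki*int(e) + Kd*de/dt
= 3.0*1.2 + 0.11*8.7 + 0.16*(-2.0)
= 3.6 + 0.957 + -0.32
= 4.237


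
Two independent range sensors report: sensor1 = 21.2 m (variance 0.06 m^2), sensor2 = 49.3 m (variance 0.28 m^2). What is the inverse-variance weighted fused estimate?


w1 = (1/var1) / (1/var1 + 1/var2)
   = 16.6667 / (16.6667 + 3.5714) = 0.8235
w2 = 1 - w1 = 0.1765
fused = w1*s1 + w2*s2 = 17.4588 + 8.7
= 26.1588 m


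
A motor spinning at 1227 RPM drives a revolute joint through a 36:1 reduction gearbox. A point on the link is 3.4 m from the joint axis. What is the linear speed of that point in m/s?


omega_motor = 1227 * 2*pi/60 = 128.4911 rad/s
omega_joint = omega_motor / 36 = 3.5692 rad/s
v = omega_joint * r = 3.5692 * 3.4
= 12.1353 m/s


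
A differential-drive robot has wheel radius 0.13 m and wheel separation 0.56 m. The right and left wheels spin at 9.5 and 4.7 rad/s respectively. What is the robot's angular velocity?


vR = r*wR = 0.13*9.5 = 1.235 m/s
vL = r*wL = 0.13*4.7 = 0.611 m/s
v = (vR+vL)/2 = 0.923 m/s
omega = (vR-vL)/L = 1.1143 rad/s
angular velocity = 1.1143 rad/s


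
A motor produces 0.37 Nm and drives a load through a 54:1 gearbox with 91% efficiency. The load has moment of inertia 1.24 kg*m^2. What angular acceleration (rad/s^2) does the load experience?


tau_out = tau_motor * N * eta
= 0.37 * 54 * 0.91 = 18.1818 Nm
alpha = tau_out / I = 18.1818 / 1.24
= 14.6627 rad/s^2


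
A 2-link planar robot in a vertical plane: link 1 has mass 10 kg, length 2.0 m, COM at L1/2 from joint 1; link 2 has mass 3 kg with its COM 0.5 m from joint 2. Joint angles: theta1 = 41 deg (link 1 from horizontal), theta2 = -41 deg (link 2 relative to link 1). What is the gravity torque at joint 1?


Horizontal distance from joint 1 to link-1 COM:
  x_c1 = (L1/2)*cos(t1) = 1.0 * 0.7547 = 0.7547 m
Horizontal distance from joint 1 to link-2 COM:
  x_c2 = L1*cos(t1) + Lc2*cos(t1+t2)
       = 2.0*0.7547 + 0.5*1.0 = 2.0094 m
tau1 = m1*g*x_c1 + m2*g*x_c2
     = 10*9.81*0.7547 + 3*9.81*2.0094
     = 74.037 + 59.1372
     = 133.1742 Nm


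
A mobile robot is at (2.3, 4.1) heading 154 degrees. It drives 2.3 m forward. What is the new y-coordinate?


y_new = y0 + d*sin(theta)
= 4.1 + 2.3*sin(154)
= 4.1 + 1.0083
= 5.1083


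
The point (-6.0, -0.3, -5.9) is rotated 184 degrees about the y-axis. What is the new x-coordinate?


Rotation about y-axis: x' = x*cos(theta) + z*sin(theta)
= -6.0 * -0.9976 + -5.9 * -0.0698
= 6.3969


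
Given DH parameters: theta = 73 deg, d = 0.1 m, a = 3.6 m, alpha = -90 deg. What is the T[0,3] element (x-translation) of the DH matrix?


T[0,3] = a * cos(theta)
= 3.6 * cos(73 deg)
= 3.6 * 0.2924
= 1.0525


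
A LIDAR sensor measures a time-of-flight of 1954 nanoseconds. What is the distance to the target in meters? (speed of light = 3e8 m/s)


tof = 1954 ns = 1.954e-06 s
dist = c * tof / 2
= 3e8 * 1.954e-06 / 2
= 293.1 m


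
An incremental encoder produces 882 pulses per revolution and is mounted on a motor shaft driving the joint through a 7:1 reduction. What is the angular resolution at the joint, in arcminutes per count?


counts per rev = 882
effective counts at joint = 882 * 7 = 6174
resolution = 360*60 / 6174
= 3.4985 arcmin/count


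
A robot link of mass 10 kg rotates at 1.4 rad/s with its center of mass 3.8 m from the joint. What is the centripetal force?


F = m * omega^2 * r
= 10 * 1.4^2 * 3.8
= 10 * 1.96 * 3.8
= 74.48 N


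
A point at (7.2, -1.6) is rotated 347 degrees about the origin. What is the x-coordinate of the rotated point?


x' = x*cos(theta) - y*sin(theta)
cos(347 deg) = 0.9744, sin(347 deg) = -0.225
x' = 7.2 * 0.9744 - -1.6 * -0.225
= 7.0155 - 0.3599
= 6.6555


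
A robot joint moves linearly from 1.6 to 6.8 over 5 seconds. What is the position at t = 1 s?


s = t/T = 1/5 = 0.2
p(t) = p0 + (pf-p0)*s
= 1.6 + (6.8 - 1.6) * 0.2
= 2.64


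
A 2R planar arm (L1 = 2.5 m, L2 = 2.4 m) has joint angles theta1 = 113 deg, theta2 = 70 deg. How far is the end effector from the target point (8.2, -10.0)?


End effector via forward kinematics:
x = L1*cos(t1) + L2*cos(t1+t2) = -3.3735
y = L1*sin(t1) + L2*sin(t1+t2) = 2.1757
Distance to target:
d = sqrt((8.2 - -3.3735)^2 + (-10.0 - 2.1757)^2)
= sqrt(133.9468 + 148.2466)
= 16.7986 m


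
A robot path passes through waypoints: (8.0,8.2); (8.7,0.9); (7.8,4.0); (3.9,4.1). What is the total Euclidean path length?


Segment lengths:
  seg1 = sqrt((0.7)^2 + (-7.3)^2) = 7.3335
  seg2 = sqrt((-0.9)^2 + (3.1)^2) = 3.228
  seg3 = sqrt((-3.9)^2 + (0.1)^2) = 3.9013
Total = 14.4628


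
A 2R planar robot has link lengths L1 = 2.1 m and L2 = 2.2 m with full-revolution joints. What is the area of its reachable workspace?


r_max = L1 + L2 = 4.3 m
r_min = |L1 - L2| = 0.1 m
Area = pi*(r_max^2 - r_min^2)
= pi*(18.49 - 0.01)
= pi * 18.48
= 58.0566 m^2


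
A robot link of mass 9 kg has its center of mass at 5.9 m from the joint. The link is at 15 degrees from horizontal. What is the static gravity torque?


tau = m*g*L*cos(angle)
= 9 * 9.81 * 5.9 * cos(15 deg)
= 9 * 9.81 * 5.9 * 0.9659
= 503.1614 Nm


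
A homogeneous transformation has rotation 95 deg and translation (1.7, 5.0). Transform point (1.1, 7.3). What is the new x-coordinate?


x' = cos(theta)*px - sin(theta)*py + tx
= -0.0872*1.1 - 0.9962*7.3 + 1.7
= -5.6681


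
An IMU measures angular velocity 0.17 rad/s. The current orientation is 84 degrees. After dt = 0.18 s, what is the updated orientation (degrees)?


delta_theta = w * dt = 0.17 * 0.18 = 0.0306 rad
= 1.7533 deg
theta_new = 84 + 1.7533 = 85.7533 deg


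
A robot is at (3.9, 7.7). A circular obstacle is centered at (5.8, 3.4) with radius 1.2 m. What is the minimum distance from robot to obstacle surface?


center_dist = sqrt((3.9-5.8)^2 + (7.7-3.4)^2)
= sqrt(3.61 + 18.49)
= 4.7011
min_dist = center_dist - radius = 4.7011 - 1.2 = 3.5011 m


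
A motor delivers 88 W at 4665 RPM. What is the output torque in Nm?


omega = 4665 * 2*pi/60 = 488.5177 rad/s
tau = P / omega = 88 / 488.5177
= 0.1801 Nm


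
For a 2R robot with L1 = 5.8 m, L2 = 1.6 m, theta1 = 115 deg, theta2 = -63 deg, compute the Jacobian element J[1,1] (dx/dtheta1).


J[1,1] = -L1*sin(t1) - L2*sin(t1+t2)
= -5.8*sin(115) - 1.6*sin(52)
= -6.5174


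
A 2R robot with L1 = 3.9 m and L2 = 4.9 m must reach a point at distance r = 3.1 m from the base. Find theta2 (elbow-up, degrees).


cos(theta2) = (r^2 - L1^2 - L2^2) / (2*L1*L2)
cos(theta2) = (9.61 - 15.21 - 24.01) / 38.22
cos(theta2) = -0.774725
theta2 = 140.7801 degrees


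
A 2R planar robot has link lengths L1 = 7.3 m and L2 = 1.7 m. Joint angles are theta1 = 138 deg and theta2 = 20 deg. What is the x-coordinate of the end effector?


Convert angles to radians: theta1 = 2.4086, theta2 = 0.3491
x = L1*cos(theta1) + L2*cos(theta1+theta2)
x = -5.425 + -1.5762
x = -7.0012


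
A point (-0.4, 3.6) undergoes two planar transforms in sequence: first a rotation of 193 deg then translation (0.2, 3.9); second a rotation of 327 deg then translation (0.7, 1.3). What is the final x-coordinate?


After transform 1:
x1 = cos(193)*-0.4 - sin(193)*3.6 + 0.2 = 1.3996
y1 = sin(193)*-0.4 + cos(193)*3.6 + 3.9 = 0.4822
After transform 2:
x2 = cos(327)*1.3996 - sin(327)*0.4822 + 0.7
= 2.1364


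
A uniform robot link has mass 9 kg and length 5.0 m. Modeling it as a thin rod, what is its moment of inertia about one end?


I = (1/3) * m * L^2
= (1/3) * 9 * 5.0^2
= 0.333333 * 9 * 25.0
= 75.0 kg*m^2


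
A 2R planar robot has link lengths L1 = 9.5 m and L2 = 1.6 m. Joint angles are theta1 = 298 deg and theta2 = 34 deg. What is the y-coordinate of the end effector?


Convert angles to radians: theta1 = 5.2011, theta2 = 0.5934
y = L1*sin(theta1) + L2*sin(theta1+theta2)
y = -8.388 + -0.7512
y = -9.1392


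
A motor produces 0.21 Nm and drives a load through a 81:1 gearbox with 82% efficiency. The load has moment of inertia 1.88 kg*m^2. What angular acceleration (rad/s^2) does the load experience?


tau_out = tau_motor * N * eta
= 0.21 * 81 * 0.82 = 13.9482 Nm
alpha = tau_out / I = 13.9482 / 1.88
= 7.4193 rad/s^2


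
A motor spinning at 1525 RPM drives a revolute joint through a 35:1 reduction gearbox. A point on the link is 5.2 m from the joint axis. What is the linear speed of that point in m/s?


omega_motor = 1525 * 2*pi/60 = 159.6976 rad/s
omega_joint = omega_motor / 35 = 4.5628 rad/s
v = omega_joint * r = 4.5628 * 5.2
= 23.7265 m/s


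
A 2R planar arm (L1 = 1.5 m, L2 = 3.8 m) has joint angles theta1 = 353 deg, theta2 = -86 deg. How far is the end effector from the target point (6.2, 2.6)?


End effector via forward kinematics:
x = L1*cos(t1) + L2*cos(t1+t2) = 1.2899
y = L1*sin(t1) + L2*sin(t1+t2) = -3.9776
Distance to target:
d = sqrt((6.2 - 1.2899)^2 + (2.6 - -3.9776)^2)
= sqrt(24.1087 + 43.2648)
= 8.2081 m


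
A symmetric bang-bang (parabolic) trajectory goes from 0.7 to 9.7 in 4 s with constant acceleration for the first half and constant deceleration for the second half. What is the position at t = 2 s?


Symmetric rest-to-rest: each phase covers (pf-p0)/2 in time T/2. 0.5*a*(T/2)^2 = (pf-p0)/2 => a = 4*(pf-p0)/T^2
a = 4*(9.7-0.7)/4^2 = 2.25
t = 2 is in the acceleration phase (t <= T/2).
p = p0 + 0.5*a*t^2 = 0.7 + 0.5*2.25*2^2
= 5.2


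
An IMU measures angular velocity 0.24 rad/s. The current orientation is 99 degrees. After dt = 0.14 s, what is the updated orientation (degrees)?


delta_theta = w * dt = 0.24 * 0.14 = 0.0336 rad
= 1.9251 deg
theta_new = 99 + 1.9251 = 100.9251 deg


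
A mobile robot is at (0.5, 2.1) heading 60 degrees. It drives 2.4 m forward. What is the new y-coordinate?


y_new = y0 + d*sin(theta)
= 2.1 + 2.4*sin(60)
= 2.1 + 2.0785
= 4.1785


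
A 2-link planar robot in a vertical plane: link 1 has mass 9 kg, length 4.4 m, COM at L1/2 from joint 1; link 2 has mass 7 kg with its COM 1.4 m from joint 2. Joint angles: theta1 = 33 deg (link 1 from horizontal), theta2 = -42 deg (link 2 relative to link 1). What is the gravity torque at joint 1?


Horizontal distance from joint 1 to link-1 COM:
  x_c1 = (L1/2)*cos(t1) = 2.2 * 0.8387 = 1.8451 m
Horizontal distance from joint 1 to link-2 COM:
  x_c2 = L1*cos(t1) + Lc2*cos(t1+t2)
       = 4.4*0.8387 + 1.4*0.9877 = 5.0729 m
tau1 = m1*g*x_c1 + m2*g*x_c2
     = 9*9.81*1.8451 + 7*9.81*5.0729
     = 162.9017 + 348.357
     = 511.2587 Nm
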